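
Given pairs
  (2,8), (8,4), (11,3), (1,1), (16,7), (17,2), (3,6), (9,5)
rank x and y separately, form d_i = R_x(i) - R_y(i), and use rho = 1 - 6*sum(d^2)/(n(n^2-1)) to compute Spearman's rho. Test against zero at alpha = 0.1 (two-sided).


Step 1: Rank x and y separately (midranks; no ties here).
rank(x): 2->2, 8->4, 11->6, 1->1, 16->7, 17->8, 3->3, 9->5
rank(y): 8->8, 4->4, 3->3, 1->1, 7->7, 2->2, 6->6, 5->5
Step 2: d_i = R_x(i) - R_y(i); compute d_i^2.
  (2-8)^2=36, (4-4)^2=0, (6-3)^2=9, (1-1)^2=0, (7-7)^2=0, (8-2)^2=36, (3-6)^2=9, (5-5)^2=0
sum(d^2) = 90.
Step 3: rho = 1 - 6*90 / (8*(8^2 - 1)) = 1 - 540/504 = -0.071429.
Step 4: Under H0, t = rho * sqrt((n-2)/(1-rho^2)) = -0.1754 ~ t(6).
Step 5: Two-sided p-value from the t-distribution with 6 df = 0.866526.
Step 6: alpha = 0.1. fail to reject H0.

rho = -0.0714, p = 0.866526, fail to reject H0 at alpha = 0.1.


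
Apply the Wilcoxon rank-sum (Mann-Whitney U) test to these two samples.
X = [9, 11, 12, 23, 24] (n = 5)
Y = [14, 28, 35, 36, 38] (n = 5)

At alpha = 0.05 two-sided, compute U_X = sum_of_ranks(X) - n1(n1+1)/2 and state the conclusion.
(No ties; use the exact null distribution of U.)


Step 1: Combine and sort all 10 observations; assign midranks.
sorted (value, group): (9,X), (11,X), (12,X), (14,Y), (23,X), (24,X), (28,Y), (35,Y), (36,Y), (38,Y)
ranks: 9->1, 11->2, 12->3, 14->4, 23->5, 24->6, 28->7, 35->8, 36->9, 38->10
Step 2: Rank sum for X: R1 = 1 + 2 + 3 + 5 + 6 = 17.
Step 3: U_X = R1 - n1(n1+1)/2 = 17 - 5*6/2 = 17 - 15 = 2.
       U_Y = n1*n2 - U_X = 25 - 2 = 23.
Step 4: No ties, so the exact null distribution of U (based on enumerating the C(10,5) = 252 equally likely rank assignments) gives the two-sided p-value.
Step 5: p-value = 0.031746; compare to alpha = 0.05. reject H0.

U_X = 2, p = 0.031746, reject H0 at alpha = 0.05.


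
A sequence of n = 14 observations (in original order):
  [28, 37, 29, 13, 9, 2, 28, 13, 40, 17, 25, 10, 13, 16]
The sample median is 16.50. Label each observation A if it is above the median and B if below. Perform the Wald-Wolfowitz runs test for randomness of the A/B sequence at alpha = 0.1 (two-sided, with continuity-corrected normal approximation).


Step 1: Compute median = 16.50; label A = above, B = below.
Labels in order: AAABBBABAAABBB  (n_A = 7, n_B = 7)
Step 2: Count runs R = 6.
Step 3: Under H0 (random ordering), E[R] = 2*n_A*n_B/(n_A+n_B) + 1 = 2*7*7/14 + 1 = 8.0000.
        Var[R] = 2*n_A*n_B*(2*n_A*n_B - n_A - n_B) / ((n_A+n_B)^2 * (n_A+n_B-1)) = 8232/2548 = 3.2308.
        SD[R] = 1.7974.
Step 4: Continuity-corrected z = (R + 0.5 - E[R]) / SD[R] = (6 + 0.5 - 8.0000) / 1.7974 = -0.8345.
Step 5: Two-sided p-value via normal approximation = 2*(1 - Phi(|z|)) = 0.403986.
Step 6: alpha = 0.1. fail to reject H0.

R = 6, z = -0.8345, p = 0.403986, fail to reject H0.


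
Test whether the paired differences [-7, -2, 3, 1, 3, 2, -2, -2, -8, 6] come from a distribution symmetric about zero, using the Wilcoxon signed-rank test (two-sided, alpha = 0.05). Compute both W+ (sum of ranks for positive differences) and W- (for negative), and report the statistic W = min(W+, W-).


Step 1: Drop any zero differences (none here) and take |d_i|.
|d| = [7, 2, 3, 1, 3, 2, 2, 2, 8, 6]
Step 2: Midrank |d_i| (ties get averaged ranks).
ranks: |7|->9, |2|->3.5, |3|->6.5, |1|->1, |3|->6.5, |2|->3.5, |2|->3.5, |2|->3.5, |8|->10, |6|->8
Step 3: Attach original signs; sum ranks with positive sign and with negative sign.
W+ = 6.5 + 1 + 6.5 + 3.5 + 8 = 25.5
W- = 9 + 3.5 + 3.5 + 3.5 + 10 = 29.5
(Check: W+ + W- = 55 should equal n(n+1)/2 = 55.)
Step 4: Test statistic W = min(W+, W-) = 25.5.
Step 5: Ties in |d|, so use the tie-corrected normal approximation.
        E[W] = n(n+1)/4 = 10*11/4 = 27.5.
        Tie groups: |d|=2 (t=4), |d|=3 (t=2); sum(t^3 - t) = 66.
        Var[W] = n(n+1)(2n+1)/24 - sum(t^3-t)/48 = 2310/24 - 66/48 = 94.875.
        z = (W - E[W]) / sqrt(Var[W]) = (25.5 - 27.5) / 9.7404 = -0.2053.
        Two-sided p = 2*Phi(z) = 0.837314.
Step 6: alpha = 0.05. fail to reject H0.

W+ = 25.5, W- = 29.5, W = min = 25.5, p = 0.837314, fail to reject H0.


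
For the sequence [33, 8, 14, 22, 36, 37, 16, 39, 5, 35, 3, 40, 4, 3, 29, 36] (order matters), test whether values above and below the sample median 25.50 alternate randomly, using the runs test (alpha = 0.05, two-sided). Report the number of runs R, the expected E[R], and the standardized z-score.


Step 1: Compute median = 25.50; label A = above, B = below.
Labels in order: ABBBAABABABABBAA  (n_A = 8, n_B = 8)
Step 2: Count runs R = 11.
Step 3: Under H0 (random ordering), E[R] = 2*n_A*n_B/(n_A+n_B) + 1 = 2*8*8/16 + 1 = 9.0000.
        Var[R] = 2*n_A*n_B*(2*n_A*n_B - n_A - n_B) / ((n_A+n_B)^2 * (n_A+n_B-1)) = 14336/3840 = 3.7333.
        SD[R] = 1.9322.
Step 4: Continuity-corrected z = (R - 0.5 - E[R]) / SD[R] = (11 - 0.5 - 9.0000) / 1.9322 = 0.7763.
Step 5: Two-sided p-value via normal approximation = 2*(1 - Phi(|z|)) = 0.437558.
Step 6: alpha = 0.05. fail to reject H0.

R = 11, z = 0.7763, p = 0.437558, fail to reject H0.


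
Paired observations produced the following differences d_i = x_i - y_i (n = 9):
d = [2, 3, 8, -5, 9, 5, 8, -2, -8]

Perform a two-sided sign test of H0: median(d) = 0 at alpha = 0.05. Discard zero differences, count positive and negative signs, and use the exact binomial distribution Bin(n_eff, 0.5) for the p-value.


Step 1: Discard zero differences. Original n = 9; n_eff = number of nonzero differences = 9.
Nonzero differences (with sign): +2, +3, +8, -5, +9, +5, +8, -2, -8
Step 2: Count signs: positive = 6, negative = 3.
Step 3: Under H0: P(positive) = 0.5, so the number of positives S ~ Bin(9, 0.5).
Step 4: Two-sided exact p-value = sum of Bin(9,0.5) probabilities at or below the observed probability = 0.507812.
Step 5: alpha = 0.05. fail to reject H0.

n_eff = 9, pos = 6, neg = 3, p = 0.507812, fail to reject H0.


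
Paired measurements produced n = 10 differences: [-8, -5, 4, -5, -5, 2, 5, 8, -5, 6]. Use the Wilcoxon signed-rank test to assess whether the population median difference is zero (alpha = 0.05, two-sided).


Step 1: Drop any zero differences (none here) and take |d_i|.
|d| = [8, 5, 4, 5, 5, 2, 5, 8, 5, 6]
Step 2: Midrank |d_i| (ties get averaged ranks).
ranks: |8|->9.5, |5|->5, |4|->2, |5|->5, |5|->5, |2|->1, |5|->5, |8|->9.5, |5|->5, |6|->8
Step 3: Attach original signs; sum ranks with positive sign and with negative sign.
W+ = 2 + 1 + 5 + 9.5 + 8 = 25.5
W- = 9.5 + 5 + 5 + 5 + 5 = 29.5
(Check: W+ + W- = 55 should equal n(n+1)/2 = 55.)
Step 4: Test statistic W = min(W+, W-) = 25.5.
Step 5: Ties in |d|, so use the tie-corrected normal approximation.
        E[W] = n(n+1)/4 = 10*11/4 = 27.5.
        Tie groups: |d|=5 (t=5), |d|=8 (t=2); sum(t^3 - t) = 126.
        Var[W] = n(n+1)(2n+1)/24 - sum(t^3-t)/48 = 2310/24 - 126/48 = 93.625.
        z = (W - E[W]) / sqrt(Var[W]) = (25.5 - 27.5) / 9.6760 = -0.2067.
        Two-sided p = 2*Phi(z) = 0.836247.
Step 6: alpha = 0.05. fail to reject H0.

W+ = 25.5, W- = 29.5, W = min = 25.5, p = 0.836247, fail to reject H0.


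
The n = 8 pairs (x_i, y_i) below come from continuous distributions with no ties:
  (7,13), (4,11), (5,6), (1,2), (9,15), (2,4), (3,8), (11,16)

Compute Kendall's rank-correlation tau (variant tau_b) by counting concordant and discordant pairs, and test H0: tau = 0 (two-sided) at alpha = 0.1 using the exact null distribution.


Step 1: Enumerate the 28 unordered pairs (i,j) with i<j and classify each by sign(x_j-x_i) * sign(y_j-y_i).
  (1,2):dx=-3,dy=-2->C; (1,3):dx=-2,dy=-7->C; (1,4):dx=-6,dy=-11->C; (1,5):dx=+2,dy=+2->C
  (1,6):dx=-5,dy=-9->C; (1,7):dx=-4,dy=-5->C; (1,8):dx=+4,dy=+3->C; (2,3):dx=+1,dy=-5->D
  (2,4):dx=-3,dy=-9->C; (2,5):dx=+5,dy=+4->C; (2,6):dx=-2,dy=-7->C; (2,7):dx=-1,dy=-3->C
  (2,8):dx=+7,dy=+5->C; (3,4):dx=-4,dy=-4->C; (3,5):dx=+4,dy=+9->C; (3,6):dx=-3,dy=-2->C
  (3,7):dx=-2,dy=+2->D; (3,8):dx=+6,dy=+10->C; (4,5):dx=+8,dy=+13->C; (4,6):dx=+1,dy=+2->C
  (4,7):dx=+2,dy=+6->C; (4,8):dx=+10,dy=+14->C; (5,6):dx=-7,dy=-11->C; (5,7):dx=-6,dy=-7->C
  (5,8):dx=+2,dy=+1->C; (6,7):dx=+1,dy=+4->C; (6,8):dx=+9,dy=+12->C; (7,8):dx=+8,dy=+8->C
Step 2: C = 26, D = 2, total pairs = 28.
Step 3: tau = (C - D)/(n(n-1)/2) = (26 - 2)/28 = 0.857143.
Step 4: Exact two-sided p-value (enumerate n! = 40320 permutations of y under H0): p = 0.001736.
Step 5: alpha = 0.1. reject H0.

tau_b = 0.8571 (C=26, D=2), p = 0.001736, reject H0.


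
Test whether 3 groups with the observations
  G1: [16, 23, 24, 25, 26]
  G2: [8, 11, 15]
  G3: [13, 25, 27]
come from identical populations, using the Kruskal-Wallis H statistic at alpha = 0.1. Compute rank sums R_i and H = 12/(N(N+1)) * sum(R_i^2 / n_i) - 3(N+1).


Step 1: Combine all N = 11 observations and assign midranks.
sorted (value, group, rank): (8,G2,1), (11,G2,2), (13,G3,3), (15,G2,4), (16,G1,5), (23,G1,6), (24,G1,7), (25,G1,8.5), (25,G3,8.5), (26,G1,10), (27,G3,11)
Step 2: Sum ranks within each group.
R_1 = 36.5 (n_1 = 5)
R_2 = 7 (n_2 = 3)
R_3 = 22.5 (n_3 = 3)
Step 3: H = 12/(N(N+1)) * sum(R_i^2/n_i) - 3(N+1)
     = 12/(11*12) * (36.5^2/5 + 7^2/3 + 22.5^2/3) - 3*12
     = 0.090909 * 451.533 - 36
     = 5.048485.
Step 4: Ties present; correction factor C = 1 - 6/(11^3 - 11) = 0.995455. Corrected H = 5.048485 / 0.995455 = 5.071537.
Step 5: Under H0, H ~ chi^2(2); p-value = 0.079201.
Step 6: alpha = 0.1. reject H0.

H = 5.0715, df = 2, p = 0.079201, reject H0.


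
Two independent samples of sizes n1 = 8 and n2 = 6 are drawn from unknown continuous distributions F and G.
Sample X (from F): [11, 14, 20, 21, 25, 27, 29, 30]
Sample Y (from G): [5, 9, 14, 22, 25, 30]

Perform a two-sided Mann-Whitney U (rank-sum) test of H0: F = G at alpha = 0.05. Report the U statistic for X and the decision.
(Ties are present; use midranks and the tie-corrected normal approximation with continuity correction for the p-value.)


Step 1: Combine and sort all 14 observations; assign midranks.
sorted (value, group): (5,Y), (9,Y), (11,X), (14,X), (14,Y), (20,X), (21,X), (22,Y), (25,X), (25,Y), (27,X), (29,X), (30,X), (30,Y)
ranks: 5->1, 9->2, 11->3, 14->4.5, 14->4.5, 20->6, 21->7, 22->8, 25->9.5, 25->9.5, 27->11, 29->12, 30->13.5, 30->13.5
Step 2: Rank sum for X: R1 = 3 + 4.5 + 6 + 7 + 9.5 + 11 + 12 + 13.5 = 66.5.
Step 3: U_X = R1 - n1(n1+1)/2 = 66.5 - 8*9/2 = 66.5 - 36 = 30.5.
       U_Y = n1*n2 - U_X = 48 - 30.5 = 17.5.
Step 4: Ties are present, so use the tie-corrected normal approximation (with continuity correction) for the p-value.
Step 5: p-value = 0.437063; compare to alpha = 0.05. fail to reject H0.

U_X = 30.5, p = 0.437063, fail to reject H0 at alpha = 0.05.


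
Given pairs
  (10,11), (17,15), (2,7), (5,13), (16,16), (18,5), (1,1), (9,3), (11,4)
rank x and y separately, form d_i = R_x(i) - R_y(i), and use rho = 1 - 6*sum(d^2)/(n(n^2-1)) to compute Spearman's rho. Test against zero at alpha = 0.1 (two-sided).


Step 1: Rank x and y separately (midranks; no ties here).
rank(x): 10->5, 17->8, 2->2, 5->3, 16->7, 18->9, 1->1, 9->4, 11->6
rank(y): 11->6, 15->8, 7->5, 13->7, 16->9, 5->4, 1->1, 3->2, 4->3
Step 2: d_i = R_x(i) - R_y(i); compute d_i^2.
  (5-6)^2=1, (8-8)^2=0, (2-5)^2=9, (3-7)^2=16, (7-9)^2=4, (9-4)^2=25, (1-1)^2=0, (4-2)^2=4, (6-3)^2=9
sum(d^2) = 68.
Step 3: rho = 1 - 6*68 / (9*(9^2 - 1)) = 1 - 408/720 = 0.433333.
Step 4: Under H0, t = rho * sqrt((n-2)/(1-rho^2)) = 1.2721 ~ t(7).
Step 5: Two-sided p-value from the t-distribution with 7 df = 0.243952.
Step 6: alpha = 0.1. fail to reject H0.

rho = 0.4333, p = 0.243952, fail to reject H0 at alpha = 0.1.


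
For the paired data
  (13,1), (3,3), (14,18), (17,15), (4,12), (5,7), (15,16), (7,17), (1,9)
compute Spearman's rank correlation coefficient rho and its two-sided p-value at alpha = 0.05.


Step 1: Rank x and y separately (midranks; no ties here).
rank(x): 13->6, 3->2, 14->7, 17->9, 4->3, 5->4, 15->8, 7->5, 1->1
rank(y): 1->1, 3->2, 18->9, 15->6, 12->5, 7->3, 16->7, 17->8, 9->4
Step 2: d_i = R_x(i) - R_y(i); compute d_i^2.
  (6-1)^2=25, (2-2)^2=0, (7-9)^2=4, (9-6)^2=9, (3-5)^2=4, (4-3)^2=1, (8-7)^2=1, (5-8)^2=9, (1-4)^2=9
sum(d^2) = 62.
Step 3: rho = 1 - 6*62 / (9*(9^2 - 1)) = 1 - 372/720 = 0.483333.
Step 4: Under H0, t = rho * sqrt((n-2)/(1-rho^2)) = 1.4607 ~ t(7).
Step 5: Two-sided p-value from the t-distribution with 7 df = 0.187470.
Step 6: alpha = 0.05. fail to reject H0.

rho = 0.4833, p = 0.187470, fail to reject H0 at alpha = 0.05.


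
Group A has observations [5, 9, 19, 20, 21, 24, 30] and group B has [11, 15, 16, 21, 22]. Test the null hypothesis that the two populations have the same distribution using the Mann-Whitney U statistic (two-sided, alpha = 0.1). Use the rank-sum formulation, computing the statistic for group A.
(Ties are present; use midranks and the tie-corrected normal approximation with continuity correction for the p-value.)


Step 1: Combine and sort all 12 observations; assign midranks.
sorted (value, group): (5,X), (9,X), (11,Y), (15,Y), (16,Y), (19,X), (20,X), (21,X), (21,Y), (22,Y), (24,X), (30,X)
ranks: 5->1, 9->2, 11->3, 15->4, 16->5, 19->6, 20->7, 21->8.5, 21->8.5, 22->10, 24->11, 30->12
Step 2: Rank sum for X: R1 = 1 + 2 + 6 + 7 + 8.5 + 11 + 12 = 47.5.
Step 3: U_X = R1 - n1(n1+1)/2 = 47.5 - 7*8/2 = 47.5 - 28 = 19.5.
       U_Y = n1*n2 - U_X = 35 - 19.5 = 15.5.
Step 4: Ties are present, so use the tie-corrected normal approximation (with continuity correction) for the p-value.
Step 5: p-value = 0.807210; compare to alpha = 0.1. fail to reject H0.

U_X = 19.5, p = 0.807210, fail to reject H0 at alpha = 0.1.


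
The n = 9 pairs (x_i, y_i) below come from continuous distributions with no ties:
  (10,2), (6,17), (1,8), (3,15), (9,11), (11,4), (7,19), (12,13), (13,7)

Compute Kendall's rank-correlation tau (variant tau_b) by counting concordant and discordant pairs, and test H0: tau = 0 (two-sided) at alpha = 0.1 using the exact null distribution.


Step 1: Enumerate the 36 unordered pairs (i,j) with i<j and classify each by sign(x_j-x_i) * sign(y_j-y_i).
  (1,2):dx=-4,dy=+15->D; (1,3):dx=-9,dy=+6->D; (1,4):dx=-7,dy=+13->D; (1,5):dx=-1,dy=+9->D
  (1,6):dx=+1,dy=+2->C; (1,7):dx=-3,dy=+17->D; (1,8):dx=+2,dy=+11->C; (1,9):dx=+3,dy=+5->C
  (2,3):dx=-5,dy=-9->C; (2,4):dx=-3,dy=-2->C; (2,5):dx=+3,dy=-6->D; (2,6):dx=+5,dy=-13->D
  (2,7):dx=+1,dy=+2->C; (2,8):dx=+6,dy=-4->D; (2,9):dx=+7,dy=-10->D; (3,4):dx=+2,dy=+7->C
  (3,5):dx=+8,dy=+3->C; (3,6):dx=+10,dy=-4->D; (3,7):dx=+6,dy=+11->C; (3,8):dx=+11,dy=+5->C
  (3,9):dx=+12,dy=-1->D; (4,5):dx=+6,dy=-4->D; (4,6):dx=+8,dy=-11->D; (4,7):dx=+4,dy=+4->C
  (4,8):dx=+9,dy=-2->D; (4,9):dx=+10,dy=-8->D; (5,6):dx=+2,dy=-7->D; (5,7):dx=-2,dy=+8->D
  (5,8):dx=+3,dy=+2->C; (5,9):dx=+4,dy=-4->D; (6,7):dx=-4,dy=+15->D; (6,8):dx=+1,dy=+9->C
  (6,9):dx=+2,dy=+3->C; (7,8):dx=+5,dy=-6->D; (7,9):dx=+6,dy=-12->D; (8,9):dx=+1,dy=-6->D
Step 2: C = 14, D = 22, total pairs = 36.
Step 3: tau = (C - D)/(n(n-1)/2) = (14 - 22)/36 = -0.222222.
Step 4: Exact two-sided p-value (enumerate n! = 362880 permutations of y under H0): p = 0.476709.
Step 5: alpha = 0.1. fail to reject H0.

tau_b = -0.2222 (C=14, D=22), p = 0.476709, fail to reject H0.


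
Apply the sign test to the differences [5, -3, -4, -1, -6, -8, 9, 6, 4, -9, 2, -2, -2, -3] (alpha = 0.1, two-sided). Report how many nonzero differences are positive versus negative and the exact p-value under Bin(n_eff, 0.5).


Step 1: Discard zero differences. Original n = 14; n_eff = number of nonzero differences = 14.
Nonzero differences (with sign): +5, -3, -4, -1, -6, -8, +9, +6, +4, -9, +2, -2, -2, -3
Step 2: Count signs: positive = 5, negative = 9.
Step 3: Under H0: P(positive) = 0.5, so the number of positives S ~ Bin(14, 0.5).
Step 4: Two-sided exact p-value = sum of Bin(14,0.5) probabilities at or below the observed probability = 0.423950.
Step 5: alpha = 0.1. fail to reject H0.

n_eff = 14, pos = 5, neg = 9, p = 0.423950, fail to reject H0.


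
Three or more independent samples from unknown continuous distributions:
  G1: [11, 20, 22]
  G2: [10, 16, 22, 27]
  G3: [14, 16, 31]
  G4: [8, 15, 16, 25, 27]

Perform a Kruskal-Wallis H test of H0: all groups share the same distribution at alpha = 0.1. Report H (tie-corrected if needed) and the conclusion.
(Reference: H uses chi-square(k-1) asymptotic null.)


Step 1: Combine all N = 15 observations and assign midranks.
sorted (value, group, rank): (8,G4,1), (10,G2,2), (11,G1,3), (14,G3,4), (15,G4,5), (16,G2,7), (16,G3,7), (16,G4,7), (20,G1,9), (22,G1,10.5), (22,G2,10.5), (25,G4,12), (27,G2,13.5), (27,G4,13.5), (31,G3,15)
Step 2: Sum ranks within each group.
R_1 = 22.5 (n_1 = 3)
R_2 = 33 (n_2 = 4)
R_3 = 26 (n_3 = 3)
R_4 = 38.5 (n_4 = 5)
Step 3: H = 12/(N(N+1)) * sum(R_i^2/n_i) - 3(N+1)
     = 12/(15*16) * (22.5^2/3 + 33^2/4 + 26^2/3 + 38.5^2/5) - 3*16
     = 0.050000 * 962.783 - 48
     = 0.139167.
Step 4: Ties present; correction factor C = 1 - 36/(15^3 - 15) = 0.989286. Corrected H = 0.139167 / 0.989286 = 0.140674.
Step 5: Under H0, H ~ chi^2(3); p-value = 0.986545.
Step 6: alpha = 0.1. fail to reject H0.

H = 0.1407, df = 3, p = 0.986545, fail to reject H0.


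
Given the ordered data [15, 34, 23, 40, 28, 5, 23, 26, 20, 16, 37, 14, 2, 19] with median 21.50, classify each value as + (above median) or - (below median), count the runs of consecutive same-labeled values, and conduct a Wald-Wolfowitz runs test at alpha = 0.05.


Step 1: Compute median = 21.50; label A = above, B = below.
Labels in order: BAAAABAABBABBB  (n_A = 7, n_B = 7)
Step 2: Count runs R = 7.
Step 3: Under H0 (random ordering), E[R] = 2*n_A*n_B/(n_A+n_B) + 1 = 2*7*7/14 + 1 = 8.0000.
        Var[R] = 2*n_A*n_B*(2*n_A*n_B - n_A - n_B) / ((n_A+n_B)^2 * (n_A+n_B-1)) = 8232/2548 = 3.2308.
        SD[R] = 1.7974.
Step 4: Continuity-corrected z = (R + 0.5 - E[R]) / SD[R] = (7 + 0.5 - 8.0000) / 1.7974 = -0.2782.
Step 5: Two-sided p-value via normal approximation = 2*(1 - Phi(|z|)) = 0.780879.
Step 6: alpha = 0.05. fail to reject H0.

R = 7, z = -0.2782, p = 0.780879, fail to reject H0.


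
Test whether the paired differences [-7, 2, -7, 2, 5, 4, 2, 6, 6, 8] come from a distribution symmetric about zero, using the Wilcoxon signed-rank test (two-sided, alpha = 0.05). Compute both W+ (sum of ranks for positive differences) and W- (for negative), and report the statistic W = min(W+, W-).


Step 1: Drop any zero differences (none here) and take |d_i|.
|d| = [7, 2, 7, 2, 5, 4, 2, 6, 6, 8]
Step 2: Midrank |d_i| (ties get averaged ranks).
ranks: |7|->8.5, |2|->2, |7|->8.5, |2|->2, |5|->5, |4|->4, |2|->2, |6|->6.5, |6|->6.5, |8|->10
Step 3: Attach original signs; sum ranks with positive sign and with negative sign.
W+ = 2 + 2 + 5 + 4 + 2 + 6.5 + 6.5 + 10 = 38
W- = 8.5 + 8.5 = 17
(Check: W+ + W- = 55 should equal n(n+1)/2 = 55.)
Step 4: Test statistic W = min(W+, W-) = 17.
Step 5: Ties in |d|, so use the tie-corrected normal approximation.
        E[W] = n(n+1)/4 = 10*11/4 = 27.5.
        Tie groups: |d|=2 (t=3), |d|=6 (t=2), |d|=7 (t=2); sum(t^3 - t) = 36.
        Var[W] = n(n+1)(2n+1)/24 - sum(t^3-t)/48 = 2310/24 - 36/48 = 95.5.
        z = (W - E[W]) / sqrt(Var[W]) = (17 - 27.5) / 9.7724 = -1.0745.
        Two-sided p = 2*Phi(z) = 0.282619.
Step 6: alpha = 0.05. fail to reject H0.

W+ = 38, W- = 17, W = min = 17, p = 0.282619, fail to reject H0.


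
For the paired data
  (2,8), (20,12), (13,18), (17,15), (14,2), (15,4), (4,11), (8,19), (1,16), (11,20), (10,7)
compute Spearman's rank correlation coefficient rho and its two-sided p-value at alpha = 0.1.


Step 1: Rank x and y separately (midranks; no ties here).
rank(x): 2->2, 20->11, 13->7, 17->10, 14->8, 15->9, 4->3, 8->4, 1->1, 11->6, 10->5
rank(y): 8->4, 12->6, 18->9, 15->7, 2->1, 4->2, 11->5, 19->10, 16->8, 20->11, 7->3
Step 2: d_i = R_x(i) - R_y(i); compute d_i^2.
  (2-4)^2=4, (11-6)^2=25, (7-9)^2=4, (10-7)^2=9, (8-1)^2=49, (9-2)^2=49, (3-5)^2=4, (4-10)^2=36, (1-8)^2=49, (6-11)^2=25, (5-3)^2=4
sum(d^2) = 258.
Step 3: rho = 1 - 6*258 / (11*(11^2 - 1)) = 1 - 1548/1320 = -0.172727.
Step 4: Under H0, t = rho * sqrt((n-2)/(1-rho^2)) = -0.5261 ~ t(9).
Step 5: Two-sided p-value from the t-distribution with 9 df = 0.611542.
Step 6: alpha = 0.1. fail to reject H0.

rho = -0.1727, p = 0.611542, fail to reject H0 at alpha = 0.1.


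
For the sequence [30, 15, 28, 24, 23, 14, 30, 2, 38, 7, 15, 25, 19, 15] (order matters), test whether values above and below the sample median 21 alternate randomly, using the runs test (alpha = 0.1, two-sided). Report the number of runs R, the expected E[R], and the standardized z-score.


Step 1: Compute median = 21; label A = above, B = below.
Labels in order: ABAAABABABBABB  (n_A = 7, n_B = 7)
Step 2: Count runs R = 10.
Step 3: Under H0 (random ordering), E[R] = 2*n_A*n_B/(n_A+n_B) + 1 = 2*7*7/14 + 1 = 8.0000.
        Var[R] = 2*n_A*n_B*(2*n_A*n_B - n_A - n_B) / ((n_A+n_B)^2 * (n_A+n_B-1)) = 8232/2548 = 3.2308.
        SD[R] = 1.7974.
Step 4: Continuity-corrected z = (R - 0.5 - E[R]) / SD[R] = (10 - 0.5 - 8.0000) / 1.7974 = 0.8345.
Step 5: Two-sided p-value via normal approximation = 2*(1 - Phi(|z|)) = 0.403986.
Step 6: alpha = 0.1. fail to reject H0.

R = 10, z = 0.8345, p = 0.403986, fail to reject H0.


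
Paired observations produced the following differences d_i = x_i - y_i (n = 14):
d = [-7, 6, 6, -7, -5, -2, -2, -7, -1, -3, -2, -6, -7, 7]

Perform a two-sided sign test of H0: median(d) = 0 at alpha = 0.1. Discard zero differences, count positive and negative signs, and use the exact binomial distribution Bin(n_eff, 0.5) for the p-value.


Step 1: Discard zero differences. Original n = 14; n_eff = number of nonzero differences = 14.
Nonzero differences (with sign): -7, +6, +6, -7, -5, -2, -2, -7, -1, -3, -2, -6, -7, +7
Step 2: Count signs: positive = 3, negative = 11.
Step 3: Under H0: P(positive) = 0.5, so the number of positives S ~ Bin(14, 0.5).
Step 4: Two-sided exact p-value = sum of Bin(14,0.5) probabilities at or below the observed probability = 0.057373.
Step 5: alpha = 0.1. reject H0.

n_eff = 14, pos = 3, neg = 11, p = 0.057373, reject H0.


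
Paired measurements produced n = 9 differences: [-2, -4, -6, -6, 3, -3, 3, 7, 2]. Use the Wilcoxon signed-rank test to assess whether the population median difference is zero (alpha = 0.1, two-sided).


Step 1: Drop any zero differences (none here) and take |d_i|.
|d| = [2, 4, 6, 6, 3, 3, 3, 7, 2]
Step 2: Midrank |d_i| (ties get averaged ranks).
ranks: |2|->1.5, |4|->6, |6|->7.5, |6|->7.5, |3|->4, |3|->4, |3|->4, |7|->9, |2|->1.5
Step 3: Attach original signs; sum ranks with positive sign and with negative sign.
W+ = 4 + 4 + 9 + 1.5 = 18.5
W- = 1.5 + 6 + 7.5 + 7.5 + 4 = 26.5
(Check: W+ + W- = 45 should equal n(n+1)/2 = 45.)
Step 4: Test statistic W = min(W+, W-) = 18.5.
Step 5: Ties in |d|, so use the tie-corrected normal approximation.
        E[W] = n(n+1)/4 = 9*10/4 = 22.5.
        Tie groups: |d|=2 (t=2), |d|=3 (t=3), |d|=6 (t=2); sum(t^3 - t) = 36.
        Var[W] = n(n+1)(2n+1)/24 - sum(t^3-t)/48 = 1710/24 - 36/48 = 70.5.
        z = (W - E[W]) / sqrt(Var[W]) = (18.5 - 22.5) / 8.3964 = -0.4764.
        Two-sided p = 2*Phi(z) = 0.633794.
Step 6: alpha = 0.1. fail to reject H0.

W+ = 18.5, W- = 26.5, W = min = 18.5, p = 0.633794, fail to reject H0.


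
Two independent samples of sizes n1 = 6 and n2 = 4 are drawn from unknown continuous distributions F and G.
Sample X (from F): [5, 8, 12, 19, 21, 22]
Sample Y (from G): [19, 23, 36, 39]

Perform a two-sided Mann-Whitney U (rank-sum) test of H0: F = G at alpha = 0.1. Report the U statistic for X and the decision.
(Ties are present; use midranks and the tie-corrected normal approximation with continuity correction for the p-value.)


Step 1: Combine and sort all 10 observations; assign midranks.
sorted (value, group): (5,X), (8,X), (12,X), (19,X), (19,Y), (21,X), (22,X), (23,Y), (36,Y), (39,Y)
ranks: 5->1, 8->2, 12->3, 19->4.5, 19->4.5, 21->6, 22->7, 23->8, 36->9, 39->10
Step 2: Rank sum for X: R1 = 1 + 2 + 3 + 4.5 + 6 + 7 = 23.5.
Step 3: U_X = R1 - n1(n1+1)/2 = 23.5 - 6*7/2 = 23.5 - 21 = 2.5.
       U_Y = n1*n2 - U_X = 24 - 2.5 = 21.5.
Step 4: Ties are present, so use the tie-corrected normal approximation (with continuity correction) for the p-value.
Step 5: p-value = 0.054273; compare to alpha = 0.1. reject H0.

U_X = 2.5, p = 0.054273, reject H0 at alpha = 0.1.


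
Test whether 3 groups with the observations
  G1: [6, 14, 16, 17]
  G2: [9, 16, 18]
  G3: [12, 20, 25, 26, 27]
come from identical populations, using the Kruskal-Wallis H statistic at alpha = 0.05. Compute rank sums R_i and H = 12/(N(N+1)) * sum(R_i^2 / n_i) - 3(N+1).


Step 1: Combine all N = 12 observations and assign midranks.
sorted (value, group, rank): (6,G1,1), (9,G2,2), (12,G3,3), (14,G1,4), (16,G1,5.5), (16,G2,5.5), (17,G1,7), (18,G2,8), (20,G3,9), (25,G3,10), (26,G3,11), (27,G3,12)
Step 2: Sum ranks within each group.
R_1 = 17.5 (n_1 = 4)
R_2 = 15.5 (n_2 = 3)
R_3 = 45 (n_3 = 5)
Step 3: H = 12/(N(N+1)) * sum(R_i^2/n_i) - 3(N+1)
     = 12/(12*13) * (17.5^2/4 + 15.5^2/3 + 45^2/5) - 3*13
     = 0.076923 * 561.646 - 39
     = 4.203526.
Step 4: Ties present; correction factor C = 1 - 6/(12^3 - 12) = 0.996503. Corrected H = 4.203526 / 0.996503 = 4.218275.
Step 5: Under H0, H ~ chi^2(2); p-value = 0.121343.
Step 6: alpha = 0.05. fail to reject H0.

H = 4.2183, df = 2, p = 0.121343, fail to reject H0.


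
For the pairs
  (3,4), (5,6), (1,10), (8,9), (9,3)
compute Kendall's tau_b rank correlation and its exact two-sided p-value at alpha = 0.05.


Step 1: Enumerate the 10 unordered pairs (i,j) with i<j and classify each by sign(x_j-x_i) * sign(y_j-y_i).
  (1,2):dx=+2,dy=+2->C; (1,3):dx=-2,dy=+6->D; (1,4):dx=+5,dy=+5->C; (1,5):dx=+6,dy=-1->D
  (2,3):dx=-4,dy=+4->D; (2,4):dx=+3,dy=+3->C; (2,5):dx=+4,dy=-3->D; (3,4):dx=+7,dy=-1->D
  (3,5):dx=+8,dy=-7->D; (4,5):dx=+1,dy=-6->D
Step 2: C = 3, D = 7, total pairs = 10.
Step 3: tau = (C - D)/(n(n-1)/2) = (3 - 7)/10 = -0.400000.
Step 4: Exact two-sided p-value (enumerate n! = 120 permutations of y under H0): p = 0.483333.
Step 5: alpha = 0.05. fail to reject H0.

tau_b = -0.4000 (C=3, D=7), p = 0.483333, fail to reject H0.


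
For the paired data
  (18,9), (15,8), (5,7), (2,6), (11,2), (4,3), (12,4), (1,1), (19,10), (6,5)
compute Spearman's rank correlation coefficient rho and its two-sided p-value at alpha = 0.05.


Step 1: Rank x and y separately (midranks; no ties here).
rank(x): 18->9, 15->8, 5->4, 2->2, 11->6, 4->3, 12->7, 1->1, 19->10, 6->5
rank(y): 9->9, 8->8, 7->7, 6->6, 2->2, 3->3, 4->4, 1->1, 10->10, 5->5
Step 2: d_i = R_x(i) - R_y(i); compute d_i^2.
  (9-9)^2=0, (8-8)^2=0, (4-7)^2=9, (2-6)^2=16, (6-2)^2=16, (3-3)^2=0, (7-4)^2=9, (1-1)^2=0, (10-10)^2=0, (5-5)^2=0
sum(d^2) = 50.
Step 3: rho = 1 - 6*50 / (10*(10^2 - 1)) = 1 - 300/990 = 0.696970.
Step 4: Under H0, t = rho * sqrt((n-2)/(1-rho^2)) = 2.7490 ~ t(8).
Step 5: Two-sided p-value from the t-distribution with 8 df = 0.025097.
Step 6: alpha = 0.05. reject H0.

rho = 0.6970, p = 0.025097, reject H0 at alpha = 0.05.


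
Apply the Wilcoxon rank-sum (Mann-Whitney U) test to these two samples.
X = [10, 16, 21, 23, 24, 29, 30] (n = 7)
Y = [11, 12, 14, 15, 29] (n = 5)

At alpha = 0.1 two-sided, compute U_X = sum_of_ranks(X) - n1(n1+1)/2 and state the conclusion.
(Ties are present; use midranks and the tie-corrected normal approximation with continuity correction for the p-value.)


Step 1: Combine and sort all 12 observations; assign midranks.
sorted (value, group): (10,X), (11,Y), (12,Y), (14,Y), (15,Y), (16,X), (21,X), (23,X), (24,X), (29,X), (29,Y), (30,X)
ranks: 10->1, 11->2, 12->3, 14->4, 15->5, 16->6, 21->7, 23->8, 24->9, 29->10.5, 29->10.5, 30->12
Step 2: Rank sum for X: R1 = 1 + 6 + 7 + 8 + 9 + 10.5 + 12 = 53.5.
Step 3: U_X = R1 - n1(n1+1)/2 = 53.5 - 7*8/2 = 53.5 - 28 = 25.5.
       U_Y = n1*n2 - U_X = 35 - 25.5 = 9.5.
Step 4: Ties are present, so use the tie-corrected normal approximation (with continuity correction) for the p-value.
Step 5: p-value = 0.222415; compare to alpha = 0.1. fail to reject H0.

U_X = 25.5, p = 0.222415, fail to reject H0 at alpha = 0.1.


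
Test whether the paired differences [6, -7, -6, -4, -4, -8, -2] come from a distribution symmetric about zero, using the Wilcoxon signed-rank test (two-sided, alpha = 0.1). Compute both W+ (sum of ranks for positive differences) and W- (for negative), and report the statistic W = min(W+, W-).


Step 1: Drop any zero differences (none here) and take |d_i|.
|d| = [6, 7, 6, 4, 4, 8, 2]
Step 2: Midrank |d_i| (ties get averaged ranks).
ranks: |6|->4.5, |7|->6, |6|->4.5, |4|->2.5, |4|->2.5, |8|->7, |2|->1
Step 3: Attach original signs; sum ranks with positive sign and with negative sign.
W+ = 4.5 = 4.5
W- = 6 + 4.5 + 2.5 + 2.5 + 7 + 1 = 23.5
(Check: W+ + W- = 28 should equal n(n+1)/2 = 28.)
Step 4: Test statistic W = min(W+, W-) = 4.5.
Step 5: Ties in |d|, so use the tie-corrected normal approximation.
        E[W] = n(n+1)/4 = 7*8/4 = 14.
        Tie groups: |d|=4 (t=2), |d|=6 (t=2); sum(t^3 - t) = 12.
        Var[W] = n(n+1)(2n+1)/24 - sum(t^3-t)/48 = 840/24 - 12/48 = 34.75.
        z = (W - E[W]) / sqrt(Var[W]) = (4.5 - 14) / 5.8949 = -1.6116.
        Two-sided p = 2*Phi(z) = 0.107058.
Step 6: alpha = 0.1. fail to reject H0.

W+ = 4.5, W- = 23.5, W = min = 4.5, p = 0.107058, fail to reject H0.


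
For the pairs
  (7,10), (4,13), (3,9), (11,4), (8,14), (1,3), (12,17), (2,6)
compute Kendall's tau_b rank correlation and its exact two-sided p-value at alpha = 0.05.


Step 1: Enumerate the 28 unordered pairs (i,j) with i<j and classify each by sign(x_j-x_i) * sign(y_j-y_i).
  (1,2):dx=-3,dy=+3->D; (1,3):dx=-4,dy=-1->C; (1,4):dx=+4,dy=-6->D; (1,5):dx=+1,dy=+4->C
  (1,6):dx=-6,dy=-7->C; (1,7):dx=+5,dy=+7->C; (1,8):dx=-5,dy=-4->C; (2,3):dx=-1,dy=-4->C
  (2,4):dx=+7,dy=-9->D; (2,5):dx=+4,dy=+1->C; (2,6):dx=-3,dy=-10->C; (2,7):dx=+8,dy=+4->C
  (2,8):dx=-2,dy=-7->C; (3,4):dx=+8,dy=-5->D; (3,5):dx=+5,dy=+5->C; (3,6):dx=-2,dy=-6->C
  (3,7):dx=+9,dy=+8->C; (3,8):dx=-1,dy=-3->C; (4,5):dx=-3,dy=+10->D; (4,6):dx=-10,dy=-1->C
  (4,7):dx=+1,dy=+13->C; (4,8):dx=-9,dy=+2->D; (5,6):dx=-7,dy=-11->C; (5,7):dx=+4,dy=+3->C
  (5,8):dx=-6,dy=-8->C; (6,7):dx=+11,dy=+14->C; (6,8):dx=+1,dy=+3->C; (7,8):dx=-10,dy=-11->C
Step 2: C = 22, D = 6, total pairs = 28.
Step 3: tau = (C - D)/(n(n-1)/2) = (22 - 6)/28 = 0.571429.
Step 4: Exact two-sided p-value (enumerate n! = 40320 permutations of y under H0): p = 0.061012.
Step 5: alpha = 0.05. fail to reject H0.

tau_b = 0.5714 (C=22, D=6), p = 0.061012, fail to reject H0.


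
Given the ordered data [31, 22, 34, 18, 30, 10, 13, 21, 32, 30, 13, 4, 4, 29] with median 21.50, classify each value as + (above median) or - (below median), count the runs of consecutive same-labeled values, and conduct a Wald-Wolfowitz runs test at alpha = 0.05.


Step 1: Compute median = 21.50; label A = above, B = below.
Labels in order: AAABABBBAABBBA  (n_A = 7, n_B = 7)
Step 2: Count runs R = 7.
Step 3: Under H0 (random ordering), E[R] = 2*n_A*n_B/(n_A+n_B) + 1 = 2*7*7/14 + 1 = 8.0000.
        Var[R] = 2*n_A*n_B*(2*n_A*n_B - n_A - n_B) / ((n_A+n_B)^2 * (n_A+n_B-1)) = 8232/2548 = 3.2308.
        SD[R] = 1.7974.
Step 4: Continuity-corrected z = (R + 0.5 - E[R]) / SD[R] = (7 + 0.5 - 8.0000) / 1.7974 = -0.2782.
Step 5: Two-sided p-value via normal approximation = 2*(1 - Phi(|z|)) = 0.780879.
Step 6: alpha = 0.05. fail to reject H0.

R = 7, z = -0.2782, p = 0.780879, fail to reject H0.


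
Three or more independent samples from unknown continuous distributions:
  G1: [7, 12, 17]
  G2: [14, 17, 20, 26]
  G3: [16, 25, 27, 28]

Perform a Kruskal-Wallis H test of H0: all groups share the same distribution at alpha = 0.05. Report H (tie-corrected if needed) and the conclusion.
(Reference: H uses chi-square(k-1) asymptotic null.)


Step 1: Combine all N = 11 observations and assign midranks.
sorted (value, group, rank): (7,G1,1), (12,G1,2), (14,G2,3), (16,G3,4), (17,G1,5.5), (17,G2,5.5), (20,G2,7), (25,G3,8), (26,G2,9), (27,G3,10), (28,G3,11)
Step 2: Sum ranks within each group.
R_1 = 8.5 (n_1 = 3)
R_2 = 24.5 (n_2 = 4)
R_3 = 33 (n_3 = 4)
Step 3: H = 12/(N(N+1)) * sum(R_i^2/n_i) - 3(N+1)
     = 12/(11*12) * (8.5^2/3 + 24.5^2/4 + 33^2/4) - 3*12
     = 0.090909 * 446.396 - 36
     = 4.581439.
Step 4: Ties present; correction factor C = 1 - 6/(11^3 - 11) = 0.995455. Corrected H = 4.581439 / 0.995455 = 4.602359.
Step 5: Under H0, H ~ chi^2(2); p-value = 0.100141.
Step 6: alpha = 0.05. fail to reject H0.

H = 4.6024, df = 2, p = 0.100141, fail to reject H0.


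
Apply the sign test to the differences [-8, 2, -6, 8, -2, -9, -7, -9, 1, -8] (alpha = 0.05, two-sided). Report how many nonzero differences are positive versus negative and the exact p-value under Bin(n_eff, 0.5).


Step 1: Discard zero differences. Original n = 10; n_eff = number of nonzero differences = 10.
Nonzero differences (with sign): -8, +2, -6, +8, -2, -9, -7, -9, +1, -8
Step 2: Count signs: positive = 3, negative = 7.
Step 3: Under H0: P(positive) = 0.5, so the number of positives S ~ Bin(10, 0.5).
Step 4: Two-sided exact p-value = sum of Bin(10,0.5) probabilities at or below the observed probability = 0.343750.
Step 5: alpha = 0.05. fail to reject H0.

n_eff = 10, pos = 3, neg = 7, p = 0.343750, fail to reject H0.


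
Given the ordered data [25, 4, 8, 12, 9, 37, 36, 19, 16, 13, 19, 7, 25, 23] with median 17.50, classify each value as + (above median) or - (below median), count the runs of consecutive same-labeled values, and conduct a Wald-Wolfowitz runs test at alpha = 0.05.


Step 1: Compute median = 17.50; label A = above, B = below.
Labels in order: ABBBBAAABBABAA  (n_A = 7, n_B = 7)
Step 2: Count runs R = 7.
Step 3: Under H0 (random ordering), E[R] = 2*n_A*n_B/(n_A+n_B) + 1 = 2*7*7/14 + 1 = 8.0000.
        Var[R] = 2*n_A*n_B*(2*n_A*n_B - n_A - n_B) / ((n_A+n_B)^2 * (n_A+n_B-1)) = 8232/2548 = 3.2308.
        SD[R] = 1.7974.
Step 4: Continuity-corrected z = (R + 0.5 - E[R]) / SD[R] = (7 + 0.5 - 8.0000) / 1.7974 = -0.2782.
Step 5: Two-sided p-value via normal approximation = 2*(1 - Phi(|z|)) = 0.780879.
Step 6: alpha = 0.05. fail to reject H0.

R = 7, z = -0.2782, p = 0.780879, fail to reject H0.


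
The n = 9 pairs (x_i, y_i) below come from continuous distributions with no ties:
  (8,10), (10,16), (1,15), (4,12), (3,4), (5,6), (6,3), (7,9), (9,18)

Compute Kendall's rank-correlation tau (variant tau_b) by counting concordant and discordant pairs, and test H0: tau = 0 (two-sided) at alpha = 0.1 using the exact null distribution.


Step 1: Enumerate the 36 unordered pairs (i,j) with i<j and classify each by sign(x_j-x_i) * sign(y_j-y_i).
  (1,2):dx=+2,dy=+6->C; (1,3):dx=-7,dy=+5->D; (1,4):dx=-4,dy=+2->D; (1,5):dx=-5,dy=-6->C
  (1,6):dx=-3,dy=-4->C; (1,7):dx=-2,dy=-7->C; (1,8):dx=-1,dy=-1->C; (1,9):dx=+1,dy=+8->C
  (2,3):dx=-9,dy=-1->C; (2,4):dx=-6,dy=-4->C; (2,5):dx=-7,dy=-12->C; (2,6):dx=-5,dy=-10->C
  (2,7):dx=-4,dy=-13->C; (2,8):dx=-3,dy=-7->C; (2,9):dx=-1,dy=+2->D; (3,4):dx=+3,dy=-3->D
  (3,5):dx=+2,dy=-11->D; (3,6):dx=+4,dy=-9->D; (3,7):dx=+5,dy=-12->D; (3,8):dx=+6,dy=-6->D
  (3,9):dx=+8,dy=+3->C; (4,5):dx=-1,dy=-8->C; (4,6):dx=+1,dy=-6->D; (4,7):dx=+2,dy=-9->D
  (4,8):dx=+3,dy=-3->D; (4,9):dx=+5,dy=+6->C; (5,6):dx=+2,dy=+2->C; (5,7):dx=+3,dy=-1->D
  (5,8):dx=+4,dy=+5->C; (5,9):dx=+6,dy=+14->C; (6,7):dx=+1,dy=-3->D; (6,8):dx=+2,dy=+3->C
  (6,9):dx=+4,dy=+12->C; (7,8):dx=+1,dy=+6->C; (7,9):dx=+3,dy=+15->C; (8,9):dx=+2,dy=+9->C
Step 2: C = 23, D = 13, total pairs = 36.
Step 3: tau = (C - D)/(n(n-1)/2) = (23 - 13)/36 = 0.277778.
Step 4: Exact two-sided p-value (enumerate n! = 362880 permutations of y under H0): p = 0.358488.
Step 5: alpha = 0.1. fail to reject H0.

tau_b = 0.2778 (C=23, D=13), p = 0.358488, fail to reject H0.


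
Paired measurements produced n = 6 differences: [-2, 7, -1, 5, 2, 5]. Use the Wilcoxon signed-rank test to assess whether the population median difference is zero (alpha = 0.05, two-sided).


Step 1: Drop any zero differences (none here) and take |d_i|.
|d| = [2, 7, 1, 5, 2, 5]
Step 2: Midrank |d_i| (ties get averaged ranks).
ranks: |2|->2.5, |7|->6, |1|->1, |5|->4.5, |2|->2.5, |5|->4.5
Step 3: Attach original signs; sum ranks with positive sign and with negative sign.
W+ = 6 + 4.5 + 2.5 + 4.5 = 17.5
W- = 2.5 + 1 = 3.5
(Check: W+ + W- = 21 should equal n(n+1)/2 = 21.)
Step 4: Test statistic W = min(W+, W-) = 3.5.
Step 5: Ties in |d|, so use the tie-corrected normal approximation.
        E[W] = n(n+1)/4 = 6*7/4 = 10.5.
        Tie groups: |d|=2 (t=2), |d|=5 (t=2); sum(t^3 - t) = 12.
        Var[W] = n(n+1)(2n+1)/24 - sum(t^3-t)/48 = 546/24 - 12/48 = 22.5.
        z = (W - E[W]) / sqrt(Var[W]) = (3.5 - 10.5) / 4.7434 = -1.4757.
        Two-sided p = 2*Phi(z) = 0.140017.
Step 6: alpha = 0.05. fail to reject H0.

W+ = 17.5, W- = 3.5, W = min = 3.5, p = 0.140017, fail to reject H0.


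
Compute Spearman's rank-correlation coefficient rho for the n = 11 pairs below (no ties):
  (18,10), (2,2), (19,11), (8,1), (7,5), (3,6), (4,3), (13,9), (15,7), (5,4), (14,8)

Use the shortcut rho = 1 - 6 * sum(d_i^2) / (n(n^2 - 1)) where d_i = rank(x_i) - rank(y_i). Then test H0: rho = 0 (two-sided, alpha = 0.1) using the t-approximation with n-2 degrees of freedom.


Step 1: Rank x and y separately (midranks; no ties here).
rank(x): 18->10, 2->1, 19->11, 8->6, 7->5, 3->2, 4->3, 13->7, 15->9, 5->4, 14->8
rank(y): 10->10, 2->2, 11->11, 1->1, 5->5, 6->6, 3->3, 9->9, 7->7, 4->4, 8->8
Step 2: d_i = R_x(i) - R_y(i); compute d_i^2.
  (10-10)^2=0, (1-2)^2=1, (11-11)^2=0, (6-1)^2=25, (5-5)^2=0, (2-6)^2=16, (3-3)^2=0, (7-9)^2=4, (9-7)^2=4, (4-4)^2=0, (8-8)^2=0
sum(d^2) = 50.
Step 3: rho = 1 - 6*50 / (11*(11^2 - 1)) = 1 - 300/1320 = 0.772727.
Step 4: Under H0, t = rho * sqrt((n-2)/(1-rho^2)) = 3.6522 ~ t(9).
Step 5: Two-sided p-value from the t-distribution with 9 df = 0.005299.
Step 6: alpha = 0.1. reject H0.

rho = 0.7727, p = 0.005299, reject H0 at alpha = 0.1.


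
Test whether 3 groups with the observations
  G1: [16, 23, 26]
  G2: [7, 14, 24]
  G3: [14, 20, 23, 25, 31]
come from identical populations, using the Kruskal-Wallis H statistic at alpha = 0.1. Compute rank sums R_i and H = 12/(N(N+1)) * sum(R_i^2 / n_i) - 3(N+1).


Step 1: Combine all N = 11 observations and assign midranks.
sorted (value, group, rank): (7,G2,1), (14,G2,2.5), (14,G3,2.5), (16,G1,4), (20,G3,5), (23,G1,6.5), (23,G3,6.5), (24,G2,8), (25,G3,9), (26,G1,10), (31,G3,11)
Step 2: Sum ranks within each group.
R_1 = 20.5 (n_1 = 3)
R_2 = 11.5 (n_2 = 3)
R_3 = 34 (n_3 = 5)
Step 3: H = 12/(N(N+1)) * sum(R_i^2/n_i) - 3(N+1)
     = 12/(11*12) * (20.5^2/3 + 11.5^2/3 + 34^2/5) - 3*12
     = 0.090909 * 415.367 - 36
     = 1.760606.
Step 4: Ties present; correction factor C = 1 - 12/(11^3 - 11) = 0.990909. Corrected H = 1.760606 / 0.990909 = 1.776758.
Step 5: Under H0, H ~ chi^2(2); p-value = 0.411322.
Step 6: alpha = 0.1. fail to reject H0.

H = 1.7768, df = 2, p = 0.411322, fail to reject H0.


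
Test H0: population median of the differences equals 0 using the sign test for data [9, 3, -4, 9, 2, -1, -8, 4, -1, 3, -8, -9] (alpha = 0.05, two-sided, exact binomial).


Step 1: Discard zero differences. Original n = 12; n_eff = number of nonzero differences = 12.
Nonzero differences (with sign): +9, +3, -4, +9, +2, -1, -8, +4, -1, +3, -8, -9
Step 2: Count signs: positive = 6, negative = 6.
Step 3: Under H0: P(positive) = 0.5, so the number of positives S ~ Bin(12, 0.5).
Step 4: Two-sided exact p-value = sum of Bin(12,0.5) probabilities at or below the observed probability = 1.000000.
Step 5: alpha = 0.05. fail to reject H0.

n_eff = 12, pos = 6, neg = 6, p = 1.000000, fail to reject H0.


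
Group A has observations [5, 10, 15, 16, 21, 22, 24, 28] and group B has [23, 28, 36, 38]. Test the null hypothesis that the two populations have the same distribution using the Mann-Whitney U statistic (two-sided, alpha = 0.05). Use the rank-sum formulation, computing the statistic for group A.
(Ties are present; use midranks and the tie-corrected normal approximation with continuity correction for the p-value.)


Step 1: Combine and sort all 12 observations; assign midranks.
sorted (value, group): (5,X), (10,X), (15,X), (16,X), (21,X), (22,X), (23,Y), (24,X), (28,X), (28,Y), (36,Y), (38,Y)
ranks: 5->1, 10->2, 15->3, 16->4, 21->5, 22->6, 23->7, 24->8, 28->9.5, 28->9.5, 36->11, 38->12
Step 2: Rank sum for X: R1 = 1 + 2 + 3 + 4 + 5 + 6 + 8 + 9.5 = 38.5.
Step 3: U_X = R1 - n1(n1+1)/2 = 38.5 - 8*9/2 = 38.5 - 36 = 2.5.
       U_Y = n1*n2 - U_X = 32 - 2.5 = 29.5.
Step 4: Ties are present, so use the tie-corrected normal approximation (with continuity correction) for the p-value.
Step 5: p-value = 0.026980; compare to alpha = 0.05. reject H0.

U_X = 2.5, p = 0.026980, reject H0 at alpha = 0.05.
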